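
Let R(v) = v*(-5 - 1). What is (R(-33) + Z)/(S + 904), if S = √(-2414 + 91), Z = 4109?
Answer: 3893528/819539 - 4307*I*√2323/819539 ≈ 4.7509 - 0.2533*I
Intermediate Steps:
S = I*√2323 (S = √(-2323) = I*√2323 ≈ 48.198*I)
R(v) = -6*v (R(v) = v*(-6) = -6*v)
(R(-33) + Z)/(S + 904) = (-6*(-33) + 4109)/(I*√2323 + 904) = (198 + 4109)/(904 + I*√2323) = 4307/(904 + I*√2323)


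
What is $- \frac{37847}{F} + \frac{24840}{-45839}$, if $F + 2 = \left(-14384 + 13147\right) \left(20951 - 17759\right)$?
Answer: $- \frac{4188957409}{7869372458} \approx -0.53231$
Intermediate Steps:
$F = -3948506$ ($F = -2 + \left(-14384 + 13147\right) \left(20951 - 17759\right) = -2 - 3948504 = -3948506$)
$- \frac{37847}{F} + \frac{24840}{-45839} = - \frac{37847}{-3948506} + \frac{24840}{-45839} = \left(-37847\right) \left(- \frac{1}{3948506}\right) + 24840 \left(- \frac{1}{45839}\right) = \frac{37847}{3948506} - \frac{1080}{1993} = - \frac{4188957409}{7869372458}$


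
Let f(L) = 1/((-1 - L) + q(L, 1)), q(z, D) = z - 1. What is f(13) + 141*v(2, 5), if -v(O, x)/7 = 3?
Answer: -5923/2 ≈ -2961.5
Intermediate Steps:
q(z, D) = -1 + z
v(O, x) = -21 (v(O, x) = -7*3 = -21)
f(L) = -½ (f(L) = 1/((-1 - L) + (-1 + L)) = 1/(-2) = -½)
f(13) + 141*v(2, 5) = -½ + 141*(-21) = -½ - 2961 = -5923/2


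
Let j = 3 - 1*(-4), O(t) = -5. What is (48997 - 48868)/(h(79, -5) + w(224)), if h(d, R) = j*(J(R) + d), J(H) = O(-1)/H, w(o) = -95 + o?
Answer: 129/689 ≈ 0.18723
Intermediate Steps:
j = 7 (j = 3 + 4 = 7)
J(H) = -5/H
h(d, R) = -35/R + 7*d (h(d, R) = 7*(-5/R + d) = 7*(d - 5/R) = -35/R + 7*d)
(48997 - 48868)/(h(79, -5) + w(224)) = (48997 - 48868)/((-35/(-5) + 7*79) + (-95 + 224)) = 129/((-35*(-1/5) + 553) + 129) = 129/((7 + 553) + 129) = 129/(560 + 129) = 129/689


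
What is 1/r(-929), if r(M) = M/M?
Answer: 1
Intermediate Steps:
r(M) = 1
1/r(-929) = 1/1 = 1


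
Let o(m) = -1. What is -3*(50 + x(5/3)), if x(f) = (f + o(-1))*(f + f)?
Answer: -470/3 ≈ -156.67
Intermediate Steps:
x(f) = 2*f*(-1 + f) (x(f) = (f - 1)*(f + f) = (-1 + f)*(2*f) = 2*f*(-1 + f))
-3*(50 + x(5/3)) = -3*(50 + 2*(5/3)*(-1 + 5/3)) = -3*(50 + 2*(5/3)*(⅔)) = -3*(50 + 20/9) = -3*470/9 = -470/3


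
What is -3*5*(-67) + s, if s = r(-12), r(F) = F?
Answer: 993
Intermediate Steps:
s = -12
-3*5*(-67) + s = -3*5*(-67) - 12 = -15*(-67) - 12 = 1005 - 12 = 993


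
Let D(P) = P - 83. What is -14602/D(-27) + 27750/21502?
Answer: 79256176/591305 ≈ 134.04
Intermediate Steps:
D(P) = -83 + P
-14602/D(-27) + 27750/21502 = -14602/(-83 - 27) + 27750/21502 = -14602/(-110) + 27750*(1/21502) = -14602*(-1/110) + 13875/10751 = 7301/55 + 13875/10751 = 79256176/591305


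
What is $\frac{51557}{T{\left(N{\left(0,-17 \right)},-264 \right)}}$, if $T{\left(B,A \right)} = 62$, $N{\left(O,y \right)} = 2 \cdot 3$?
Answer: $\frac{51557}{62} \approx 831.56$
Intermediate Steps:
$N{\left(O,y \right)} = 6$
$\frac{51557}{T{\left(N{\left(0,-17 \right)},-264 \right)}} = \frac{51557}{62}$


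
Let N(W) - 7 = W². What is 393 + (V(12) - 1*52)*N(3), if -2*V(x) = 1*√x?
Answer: -439 - 16*√3 ≈ -466.71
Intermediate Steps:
V(x) = -√x/2
N(W) = 7 + W²
393 + (V(12) - 1*52)*N(3) = 393 + (-√3 - 1*52)*(7 + 3²) = 393 + (-√3 - 52)*(7 + 9) = 393 + (-√3 - 52)*16 = 393 + (-52 - √3)*16 = 393 + (-832 - 16*√3) = -439 - 16*√3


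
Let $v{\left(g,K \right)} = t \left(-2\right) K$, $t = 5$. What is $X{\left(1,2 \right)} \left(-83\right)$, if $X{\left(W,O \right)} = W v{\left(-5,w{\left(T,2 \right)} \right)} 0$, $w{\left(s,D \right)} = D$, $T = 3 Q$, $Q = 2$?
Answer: $0$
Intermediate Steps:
$T = 6$ ($T = 3 \cdot 2 = 6$)
$v{\left(g,K \right)} = - 10 K$ ($v{\left(g,K \right)} = 5 \left(-2\right) K = - 10 K$)
$X{\left(W,O \right)} = 0$ ($X{\left(W,O \right)} = W \left(\left(-10\right) 2\right) 0 = W \left(-20\right) 0 = - 20 W 0 = 0$)
$X{\left(1,2 \right)} \left(-83\right) = 0 \left(-83\right) = 0$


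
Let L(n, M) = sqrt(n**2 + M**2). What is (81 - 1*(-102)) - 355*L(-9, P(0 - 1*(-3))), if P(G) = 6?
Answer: 183 - 1065*sqrt(13) ≈ -3656.9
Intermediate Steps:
L(n, M) = sqrt(M**2 + n**2)
(81 - 1*(-102)) - 355*L(-9, P(0 - 1*(-3))) = (81 - 1*(-102)) - 355*sqrt(6**2 + (-9)**2) = (81 + 102) - 355*sqrt(36 + 81) = 183 - 1065*sqrt(13)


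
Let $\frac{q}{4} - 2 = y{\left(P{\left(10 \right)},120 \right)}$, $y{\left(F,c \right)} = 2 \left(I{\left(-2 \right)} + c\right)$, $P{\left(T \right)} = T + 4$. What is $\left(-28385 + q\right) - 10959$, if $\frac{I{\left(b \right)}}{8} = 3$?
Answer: $-38184$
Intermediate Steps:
$I{\left(b \right)} = 24$ ($I{\left(b \right)} = 8 \cdot 3 = 24$)
$P{\left(T \right)} = 4 + T$
$y{\left(F,c \right)} = 48 + 2 c$ ($y{\left(F,c \right)} = 2 \left(24 + c\right) = 48 + 2 c$)
$q = 1160$ ($q = 8 + 4 \left(48 + 2 \cdot 120\right) = 8 + 4 \left(48 + 240\right) = 8 + 4 \cdot 288 = 8 + 1152 = 1160$)
$\left(-28385 + q\right) - 10959 = \left(-28385 + 1160\right) - 10959 = -27225 - 10959 = -38184$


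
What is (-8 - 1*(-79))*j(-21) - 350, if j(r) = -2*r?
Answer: 2632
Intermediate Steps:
(-8 - 1*(-79))*j(-21) - 350 = (-8 - 1*(-79))*(-2*(-21)) - 350 = (-8 + 79)*42 - 350 = 71*42 - 350 = 2982 - 350 = 2632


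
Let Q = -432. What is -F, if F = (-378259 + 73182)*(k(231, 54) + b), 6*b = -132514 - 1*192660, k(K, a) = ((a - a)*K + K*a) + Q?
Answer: -38580342497/3 ≈ -1.2860e+10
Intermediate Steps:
k(K, a) = -432 + K*a (k(K, a) = ((a - a)*K + K*a) - 432 = (0*K + K*a) - 432 = (0 + K*a) - 432 = K*a - 432 = -432 + K*a)
b = -162587/3 (b = (-132514 - 1*192660)/6 = (-132514 - 192660)/6 = (⅙)*(-325174) = -162587/3 ≈ -54196.)
F = 38580342497/3 (F = (-378259 + 73182)*((-432 + 231*54) - 162587/3) = -305077*((-432 + 12474) - 162587/3) = -305077*(12042 - 162587/3) = -305077*(-126461/3) = 38580342497/3 ≈ 1.2860e+10)
-F = -1*38580342497/3 = -38580342497/3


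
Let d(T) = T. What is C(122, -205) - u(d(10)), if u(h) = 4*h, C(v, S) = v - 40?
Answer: 42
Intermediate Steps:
C(v, S) = -40 + v
C(122, -205) - u(d(10)) = (-40 + 122) - 4*10 = 82 - 1*40 = 82 - 40 = 42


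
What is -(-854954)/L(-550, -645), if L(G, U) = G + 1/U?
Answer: -551445330/354751 ≈ -1554.5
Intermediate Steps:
-(-854954)/L(-550, -645) = -(-854954)/(-550 + 1/(-645)) = -(-854954)/(-550 - 1/645) = -(-854954)/(-354751/645) = -(-854954)*(-645)/354751 = -1*551445330/354751 = -551445330/354751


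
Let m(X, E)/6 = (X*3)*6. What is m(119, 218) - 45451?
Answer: -32599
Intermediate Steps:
m(X, E) = 108*X (m(X, E) = 6*((X*3)*6) = 6*((3*X)*6) = 6*(18*X) = 108*X)
m(119, 218) - 45451 = 108*119 - 45451 = 12852 - 45451 = -32599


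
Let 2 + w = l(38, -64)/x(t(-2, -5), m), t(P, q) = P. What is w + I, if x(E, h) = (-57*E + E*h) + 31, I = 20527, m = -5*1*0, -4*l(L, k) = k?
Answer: 2976141/145 ≈ 20525.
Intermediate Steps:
l(L, k) = -k/4
m = 0 (m = -5*0 = 0)
x(E, h) = 31 - 57*E + E*h
w = -274/145 (w = -2 + (-¼*(-64))/(31 - 57*(-2) - 2*0) = -2 + 16/(31 + 114 + 0) = -2 + 16/145 = -274/145 ≈ -1.8897)
w + I = -274/145 + 20527 = 2976141/145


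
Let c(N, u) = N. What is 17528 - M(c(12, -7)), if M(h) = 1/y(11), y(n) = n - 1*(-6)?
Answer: 297975/17 ≈ 17528.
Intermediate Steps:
y(n) = 6 + n (y(n) = n + 6 = 6 + n)
M(h) = 1/17 (M(h) = 1/(6 + 11) = 1/17)
17528 - M(c(12, -7)) = 17528 - 1*1/17 = 17528 - 1/17 = 297975/17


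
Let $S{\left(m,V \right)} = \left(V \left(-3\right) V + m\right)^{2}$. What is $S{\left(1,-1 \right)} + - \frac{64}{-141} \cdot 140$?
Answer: $\frac{9524}{141} \approx 67.546$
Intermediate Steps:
$S{\left(m,V \right)} = \left(m - 3 V^{2}\right)^{2}$ ($S{\left(m,V \right)} = \left(- 3 V V + m\right)^{2} = \left(- 3 V^{2} + m\right)^{2} = \left(m - 3 V^{2}\right)^{2}$)
$S{\left(1,-1 \right)} + - \frac{64}{-141} \cdot 140 = \left(\left(-1\right) 1 + 3 \left(-1\right)^{2}\right)^{2} + - \frac{64}{-141} \cdot 140 = \left(-1 + 3 \cdot 1\right)^{2} + \left(-64\right) \left(- \frac{1}{141}\right) 140 = \left(-1 + 3\right)^{2} + \frac{64}{141} \cdot 140 = 2^{2} + \frac{8960}{141} = 4 + \frac{8960}{141} = \frac{9524}{141}$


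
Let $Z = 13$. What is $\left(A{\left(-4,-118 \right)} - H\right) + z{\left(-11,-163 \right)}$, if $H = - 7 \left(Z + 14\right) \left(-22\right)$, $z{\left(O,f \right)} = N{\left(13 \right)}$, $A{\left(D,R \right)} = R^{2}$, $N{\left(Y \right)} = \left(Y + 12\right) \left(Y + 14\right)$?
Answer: $10441$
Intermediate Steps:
$N{\left(Y \right)} = \left(12 + Y\right) \left(14 + Y\right)$
$z{\left(O,f \right)} = 675$ ($z{\left(O,f \right)} = 168 + 13^{2} + 26 \cdot 13 = 168 + 169 + 338 = 675$)
$H = 4158$ ($H = - 7 \left(13 + 14\right) \left(-22\right) = - 7 \cdot 27 \left(-22\right) = \left(-7\right) \left(-594\right) = 4158$)
$\left(A{\left(-4,-118 \right)} - H\right) + z{\left(-11,-163 \right)} = \left(\left(-118\right)^{2} - 4158\right) + 675 = \left(13924 - 4158\right) + 675 = 9766 + 675 = 10441$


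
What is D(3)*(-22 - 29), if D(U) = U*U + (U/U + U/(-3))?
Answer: -459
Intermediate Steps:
D(U) = 1 + U² - U/3 (D(U) = U² + (1 + U*(-⅓)) = U² + (1 - U/3) = 1 + U² - U/3)
D(3)*(-22 - 29) = (1 + 3² - ⅓*3)*(-22 - 29) = (1 + 9 - 1)*(-51) = 9*(-51) = -459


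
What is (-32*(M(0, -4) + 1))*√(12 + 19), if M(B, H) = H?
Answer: 96*√31 ≈ 534.51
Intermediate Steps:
(-32*(M(0, -4) + 1))*√(12 + 19) = (-32*(-4 + 1))*√(12 + 19) = (-32*(-3))*√31 = 96*√31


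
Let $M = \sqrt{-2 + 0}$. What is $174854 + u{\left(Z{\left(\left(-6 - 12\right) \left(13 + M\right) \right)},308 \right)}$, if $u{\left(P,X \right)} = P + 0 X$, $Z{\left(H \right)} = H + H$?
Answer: $174386 - 36 i \sqrt{2} \approx 1.7439 \cdot 10^{5} - 50.912 i$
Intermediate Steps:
$M = i \sqrt{2}$ ($M = \sqrt{-2} = i \sqrt{2} \approx 1.4142 i$)
$Z{\left(H \right)} = 2 H$
$u{\left(P,X \right)} = P$ ($u{\left(P,X \right)} = P + 0 = P$)
$174854 + u{\left(Z{\left(\left(-6 - 12\right) \left(13 + M\right) \right)},308 \right)} = 174854 + 2 \left(-6 - 12\right) \left(13 + i \sqrt{2}\right) = 174854 + 2 \left(- 18 \left(13 + i \sqrt{2}\right)\right) = 174854 + 2 \left(-234 - 18 i \sqrt{2}\right) = 174854 - \left(468 + 36 i \sqrt{2}\right) = 174386 - 36 i \sqrt{2}$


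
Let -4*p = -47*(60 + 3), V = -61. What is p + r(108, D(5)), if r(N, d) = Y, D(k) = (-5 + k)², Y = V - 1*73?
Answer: 2425/4 ≈ 606.25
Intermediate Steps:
Y = -134 (Y = -61 - 1*73 = -61 - 73 = -134)
r(N, d) = -134
p = 2961/4 (p = -(-47)*(60 + 3)/4 = -(-47)*63/4 = -¼*(-2961) = 2961/4 ≈ 740.25)
p + r(108, D(5)) = 2961/4 - 134 = 2425/4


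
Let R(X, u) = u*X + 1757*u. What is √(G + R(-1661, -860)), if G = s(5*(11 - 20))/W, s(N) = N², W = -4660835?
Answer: 5*I*√2869572002292939/932167 ≈ 287.33*I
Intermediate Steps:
R(X, u) = 1757*u + X*u (R(X, u) = X*u + 1757*u = 1757*u + X*u)
G = -405/932167 (G = (5*(11 - 20))²/(-4660835) = (5*(-9))²*(-1/4660835) = (-45)²*(-1/4660835) = 2025*(-1/4660835) = -405/932167 ≈ -0.00043447)
√(G + R(-1661, -860)) = √(-405/932167 - 860*(1757 - 1661)) = √(-405/932167 - 860*96) = √(-405/932167 - 82560) = √(-76959707925/932167) = 5*I*√2869572002292939/932167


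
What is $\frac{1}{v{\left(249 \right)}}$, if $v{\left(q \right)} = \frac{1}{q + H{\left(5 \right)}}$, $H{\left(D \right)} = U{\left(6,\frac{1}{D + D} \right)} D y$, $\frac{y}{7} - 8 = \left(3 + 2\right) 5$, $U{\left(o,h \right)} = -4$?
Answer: $-4371$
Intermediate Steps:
$y = 231$ ($y = 56 + 7 \left(3 + 2\right) 5 = 56 + 7 \cdot 5 \cdot 5 = 56 + 7 \cdot 25 = 56 + 175 = 231$)
$H{\left(D \right)} = - 924 D$ ($H{\left(D \right)} = - 4 D 231 = - 924 D$)
$v{\left(q \right)} = \frac{1}{-4620 + q}$ ($v{\left(q \right)} = \frac{1}{q - 4620} = \frac{1}{-4620 + q}$)
$\frac{1}{v{\left(249 \right)}} = \frac{1}{\frac{1}{-4620 + 249}} = \frac{1}{\frac{1}{-4371}} = \frac{1}{- \frac{1}{4371}} = -4371$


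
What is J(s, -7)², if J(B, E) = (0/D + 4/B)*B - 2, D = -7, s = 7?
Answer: 4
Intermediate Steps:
J(B, E) = 2 (J(B, E) = (0/(-7) + 4/B)*B - 2 = (0*(-⅐) + 4/B)*B - 2 = (0 + 4/B)*B - 2 = (4/B)*B - 2 = 4 - 2 = 2)
J(s, -7)² = 2² = 4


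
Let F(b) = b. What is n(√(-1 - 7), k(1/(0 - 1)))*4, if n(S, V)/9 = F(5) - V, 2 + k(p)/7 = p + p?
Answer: 1188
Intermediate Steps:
k(p) = -14 + 14*p (k(p) = -14 + 7*(p + p) = -14 + 7*(2*p) = -14 + 14*p)
n(S, V) = 45 - 9*V (n(S, V) = 9*(5 - V) = 45 - 9*V)
n(√(-1 - 7), k(1/(0 - 1)))*4 = (45 - 9*(-14 + 14/(0 - 1)))*4 = (45 - 9*(-14 + 14/(-1)))*4 = (45 - 9*(-14 + 14*(-1)))*4 = (45 - 9*(-14 - 14))*4 = (45 - 9*(-28))*4 = (45 + 252)*4 = 297*4 = 1188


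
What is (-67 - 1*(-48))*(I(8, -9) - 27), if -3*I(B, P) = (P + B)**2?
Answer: 1558/3 ≈ 519.33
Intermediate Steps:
I(B, P) = -(B + P)**2/3 (I(B, P) = -(P + B)**2/3 = -(B + P)**2/3)
(-67 - 1*(-48))*(I(8, -9) - 27) = (-67 - 1*(-48))*(-(8 - 9)**2/3 - 27) = (-67 + 48)*(-1/3*(-1)**2 - 27) = -19*(-1/3*1 - 27) = -19*(-1/3 - 27) = -19*(-82/3) = 1558/3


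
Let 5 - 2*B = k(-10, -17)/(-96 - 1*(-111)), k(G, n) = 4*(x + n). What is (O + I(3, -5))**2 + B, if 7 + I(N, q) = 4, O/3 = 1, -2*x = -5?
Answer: 133/30 ≈ 4.4333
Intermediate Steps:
x = 5/2 (x = -1/2*(-5) = 5/2 ≈ 2.5000)
k(G, n) = 10 + 4*n (k(G, n) = 4*(5/2 + n) = 10 + 4*n)
O = 3 (O = 3*1 = 3)
I(N, q) = -3 (I(N, q) = -7 + 4 = -3)
B = 133/30 (B = 5/2 - (10 + 4*(-17))/(2*(-96 - 1*(-111))) = 5/2 - (10 - 68)/(2*(-96 + 111)) = 5/2 - (-29)/15 = 5/2 - 1/2*(-58/15) = 5/2 + 29/15 = 133/30 ≈ 4.4333)
(O + I(3, -5))**2 + B = (3 - 3)**2 + 133/30 = 0**2 + 133/30 = 0 + 133/30 = 133/30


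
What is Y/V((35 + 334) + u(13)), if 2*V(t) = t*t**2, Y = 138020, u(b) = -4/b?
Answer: 606459880/110108865257 ≈ 0.0055078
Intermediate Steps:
V(t) = t**3/2 (V(t) = (t*t**2)/2 = t**3/2)
Y/V((35 + 334) + u(13)) = 138020/((((35 + 334) - 4/13)**3/2)) = 138020/(((369 - 4*1/13)**3/2)) = 138020/(((369 - 4/13)**3/2)) = 138020/(((4793/13)**3/2)) = 138020/(((1/2)*(110108865257/2197))) = 138020/(110108865257/4394) = 138020*(4394/110108865257) = 606459880/110108865257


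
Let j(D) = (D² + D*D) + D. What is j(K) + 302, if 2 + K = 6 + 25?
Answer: 2013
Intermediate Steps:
K = 29 (K = -2 + (6 + 25) = -2 + 31 = 29)
j(D) = D + 2*D² (j(D) = (D² + D²) + D = 2*D² + D = D + 2*D²)
j(K) + 302 = 29*(1 + 2*29) + 302 = 29*(1 + 58) + 302 = 29*59 + 302 = 1711 + 302 = 2013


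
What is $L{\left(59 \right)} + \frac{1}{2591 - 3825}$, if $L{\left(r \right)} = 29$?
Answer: $\frac{35785}{1234} \approx 28.999$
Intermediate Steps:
$L{\left(59 \right)} + \frac{1}{2591 - 3825} = 29 + \frac{1}{2591 - 3825} = 29 + \frac{1}{-1234} = 29 - \frac{1}{1234} = \frac{35785}{1234}$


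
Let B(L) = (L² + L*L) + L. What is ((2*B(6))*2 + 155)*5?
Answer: 2335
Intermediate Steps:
B(L) = L + 2*L² (B(L) = (L² + L²) + L = 2*L² + L = L + 2*L²)
((2*B(6))*2 + 155)*5 = ((2*(6*(1 + 2*6)))*2 + 155)*5 = ((2*(6*(1 + 12)))*2 + 155)*5 = ((2*(6*13))*2 + 155)*5 = ((2*78)*2 + 155)*5 = (156*2 + 155)*5 = (312 + 155)*5 = 467*5 = 2335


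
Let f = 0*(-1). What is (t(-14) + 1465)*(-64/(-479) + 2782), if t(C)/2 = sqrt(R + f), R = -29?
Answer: 1952320530/479 + 2665284*I*sqrt(29)/479 ≈ 4.0758e+6 + 29965.0*I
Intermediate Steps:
f = 0
t(C) = 2*I*sqrt(29) (t(C) = 2*sqrt(-29 + 0) = 2*sqrt(-29) = 2*(I*sqrt(29)) = 2*I*sqrt(29))
(t(-14) + 1465)*(-64/(-479) + 2782) = (2*I*sqrt(29) + 1465)*(-64/(-479) + 2782) = (1465 + 2*I*sqrt(29))*(-64*(-1/479) + 2782) = (1465 + 2*I*sqrt(29))*(64/479 + 2782) = (1465 + 2*I*sqrt(29))*(1332642/479) = 1952320530/479 + 2665284*I*sqrt(29)/479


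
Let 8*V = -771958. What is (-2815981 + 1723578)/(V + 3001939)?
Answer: -4369612/11621777 ≈ -0.37598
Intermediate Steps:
V = -385979/4 (V = (⅛)*(-771958) = -385979/4 ≈ -96495.)
(-2815981 + 1723578)/(V + 3001939) = (-2815981 + 1723578)/(-385979/4 + 3001939) = -1092403/11621777/4 = -1092403*4/11621777 = -4369612/11621777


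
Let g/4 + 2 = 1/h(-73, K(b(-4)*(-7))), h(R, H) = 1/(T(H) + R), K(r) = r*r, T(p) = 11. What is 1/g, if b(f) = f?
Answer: -1/256 ≈ -0.0039063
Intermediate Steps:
K(r) = r²
h(R, H) = 1/(11 + R)
g = -256 (g = -8 + 4/(1/(11 - 73)) = -8 + 4/(1/(-62)) = -8 + 4/(-1/62) = -8 + 4*(-62) = -8 - 248 = -256)
1/g = 1/(-256) = -1/256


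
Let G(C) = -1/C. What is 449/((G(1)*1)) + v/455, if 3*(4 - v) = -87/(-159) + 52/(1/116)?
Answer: -10933998/24115 ≈ -453.41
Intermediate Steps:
v = -106363/53 (v = 4 - (-87/(-159) + 52/(1/116))/3 = 4 - (-87*(-1/159) + 52/(1/116))/3 = 4 - (29/53 + 52*116)/3 = 4 - (29/53 + 6032)/3 = 4 - ⅓*319725/53 = 4 - 106575/53 = -106363/53 ≈ -2006.8)
449/((G(1)*1)) + v/455 = 449/((-1/1*1)) - 106363/53/455 = 449/((-1*1*1)) - 106363/53*1/455 = 449/((-1*1)) - 106363/24115 = 449/(-1) - 106363/24115 = 449*(-1) - 106363/24115 = -449 - 106363/24115 = -10933998/24115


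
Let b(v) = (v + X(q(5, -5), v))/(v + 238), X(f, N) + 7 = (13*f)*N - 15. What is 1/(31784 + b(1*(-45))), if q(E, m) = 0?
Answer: 193/6134245 ≈ 3.1463e-5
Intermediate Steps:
X(f, N) = -22 + 13*N*f (X(f, N) = -7 + ((13*f)*N - 15) = -7 + (13*N*f - 15) = -7 + (-15 + 13*N*f) = -22 + 13*N*f)
b(v) = (-22 + v)/(238 + v) (b(v) = (v + (-22 + 13*v*0))/(v + 238) = (v + (-22 + 0))/(238 + v) = (v - 22)/(238 + v) = (-22 + v)/(238 + v))
1/(31784 + b(1*(-45))) = 1/(31784 + (-22 + 1*(-45))/(238 + 1*(-45))) = 1/(31784 + (-22 - 45)/(238 - 45)) = 1/(31784 - 67/193) = 1/(6134245/193) = 193/6134245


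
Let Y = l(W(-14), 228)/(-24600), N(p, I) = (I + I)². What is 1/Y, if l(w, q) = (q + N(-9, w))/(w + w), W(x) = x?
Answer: 172200/253 ≈ 680.63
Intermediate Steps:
N(p, I) = 4*I² (N(p, I) = (2*I)² = 4*I²)
l(w, q) = (q + 4*w²)/(2*w) (l(w, q) = (q + 4*w²)/(w + w) = (q + 4*w²)/((2*w)) = (q + 4*w²)*(1/(2*w)) = (q + 4*w²)/(2*w))
Y = 253/172200 (Y = (2*(-14) + (½)*228/(-14))/(-24600) = (-28 + (½)*228*(-1/14))*(-1/24600) = (-28 - 57/7)*(-1/24600) = -253/7*(-1/24600) = 253/172200 ≈ 0.0014692)
1/Y = 1/(253/172200) = 172200/253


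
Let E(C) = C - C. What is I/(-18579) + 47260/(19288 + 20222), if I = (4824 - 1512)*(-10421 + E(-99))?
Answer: 45484669702/24468543 ≈ 1858.9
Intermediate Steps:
E(C) = 0
I = -34514352 (I = (4824 - 1512)*(-10421 + 0) = 3312*(-10421) = -34514352)
I/(-18579) + 47260/(19288 + 20222) = -34514352/(-18579) + 47260/(19288 + 20222) = -34514352*(-1/18579) + 47260/39510 = 11504784/6193 + 47260*(1/39510) = 11504784/6193 + 4726/3951 = 45484669702/24468543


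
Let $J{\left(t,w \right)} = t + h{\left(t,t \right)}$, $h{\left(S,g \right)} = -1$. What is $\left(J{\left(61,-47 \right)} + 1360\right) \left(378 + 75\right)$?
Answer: $643260$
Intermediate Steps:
$J{\left(t,w \right)} = -1 + t$ ($J{\left(t,w \right)} = t - 1 = -1 + t$)
$\left(J{\left(61,-47 \right)} + 1360\right) \left(378 + 75\right) = \left(\left(-1 + 61\right) + 1360\right) \left(378 + 75\right) = \left(60 + 1360\right) 453 = 1420 \cdot 453 = 643260$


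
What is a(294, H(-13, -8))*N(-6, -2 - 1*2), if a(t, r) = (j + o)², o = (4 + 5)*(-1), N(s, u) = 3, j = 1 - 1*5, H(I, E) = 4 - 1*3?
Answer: 507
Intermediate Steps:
H(I, E) = 1 (H(I, E) = 4 - 3 = 1)
j = -4 (j = 1 - 5 = -4)
o = -9 (o = 9*(-1) = -9)
a(t, r) = 169 (a(t, r) = (-4 - 9)² = (-13)² = 169)
a(294, H(-13, -8))*N(-6, -2 - 1*2) = 169*3 = 507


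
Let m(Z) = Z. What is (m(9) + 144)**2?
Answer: 23409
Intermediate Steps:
(m(9) + 144)**2 = (9 + 144)**2 = 153**2 = 23409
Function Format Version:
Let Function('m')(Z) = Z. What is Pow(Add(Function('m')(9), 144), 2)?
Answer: 23409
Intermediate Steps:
Pow(Add(Function('m')(9), 144), 2) = Pow(Add(9, 144), 2) = Pow(153, 2) = 23409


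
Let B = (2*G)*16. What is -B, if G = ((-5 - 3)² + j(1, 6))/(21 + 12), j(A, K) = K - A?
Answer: -736/11 ≈ -66.909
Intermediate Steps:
G = 23/11 (G = ((-5 - 3)² + (6 - 1*1))/(21 + 12) = ((-8)² + (6 - 1))/33 = (64 + 5)*(1/33) = 69*(1/33) = 23/11 ≈ 2.0909)
B = 736/11 (B = (2*(23/11))*16 = (46/11)*16 = 736/11 ≈ 66.909)
-B = -1*736/11 = -736/11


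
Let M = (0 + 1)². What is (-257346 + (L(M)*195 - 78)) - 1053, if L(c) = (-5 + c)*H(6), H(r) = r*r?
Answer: -286557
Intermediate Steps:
H(r) = r²
M = 1 (M = 1² = 1)
L(c) = -180 + 36*c (L(c) = (-5 + c)*6² = (-5 + c)*36 = -180 + 36*c)
(-257346 + (L(M)*195 - 78)) - 1053 = (-257346 + ((-180 + 36*1)*195 - 78)) - 1053 = (-257346 + ((-180 + 36)*195 - 78)) - 1053 = (-257346 + (-144*195 - 78)) - 1053 = (-257346 + (-28080 - 78)) - 1053 = (-257346 - 28158) - 1053 = -285504 - 1053 = -286557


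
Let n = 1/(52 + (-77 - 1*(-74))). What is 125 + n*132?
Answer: 6257/49 ≈ 127.69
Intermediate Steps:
n = 1/49 (n = 1/(52 + (-77 + 74)) = 1/(52 - 3) = 1/49 ≈ 0.020408)
125 + n*132 = 125 + (1/49)*132 = 125 + 132/49 = 6257/49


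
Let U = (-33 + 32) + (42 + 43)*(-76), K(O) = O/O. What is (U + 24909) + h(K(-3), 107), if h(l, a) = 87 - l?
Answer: 18534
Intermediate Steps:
K(O) = 1
U = -6461 (U = -1 + 85*(-76) = -1 - 6460 = -6461)
(U + 24909) + h(K(-3), 107) = (-6461 + 24909) + (87 - 1*1) = 18448 + (87 - 1) = 18448 + 86 = 18534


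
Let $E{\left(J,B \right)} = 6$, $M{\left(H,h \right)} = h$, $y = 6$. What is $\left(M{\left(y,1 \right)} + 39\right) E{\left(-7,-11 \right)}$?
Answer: $240$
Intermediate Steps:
$\left(M{\left(y,1 \right)} + 39\right) E{\left(-7,-11 \right)} = \left(1 + 39\right) 6 = 40 \cdot 6 = 240$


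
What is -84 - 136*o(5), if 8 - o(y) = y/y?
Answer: -1036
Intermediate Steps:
o(y) = 7 (o(y) = 8 - y/y = 8 - 1*1 = 8 - 1 = 7)
-84 - 136*o(5) = -84 - 136*7 = -84 - 952 = -1036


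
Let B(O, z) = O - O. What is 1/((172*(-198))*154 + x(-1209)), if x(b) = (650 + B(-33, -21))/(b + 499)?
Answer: -71/372368369 ≈ -1.9067e-7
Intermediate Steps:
B(O, z) = 0
x(b) = 650/(499 + b) (x(b) = (650 + 0)/(b + 499) = 650/(499 + b))
1/((172*(-198))*154 + x(-1209)) = 1/((172*(-198))*154 + 650/(499 - 1209)) = 1/(-34056*154 + 650/(-710)) = 1/(-5244624 + 650*(-1/710)) = 1/(-5244624 - 65/71) = 1/(-372368369/71) = -71/372368369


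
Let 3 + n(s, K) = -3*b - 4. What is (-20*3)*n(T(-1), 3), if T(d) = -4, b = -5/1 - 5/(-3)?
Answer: -180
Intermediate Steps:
b = -10/3 (b = -5*1 - 5*(-⅓) = -5 + 5/3 = -10/3 ≈ -3.3333)
n(s, K) = 3 (n(s, K) = -3 + (-3*(-10/3) - 4) = -3 + (10 - 4) = -3 + 6 = 3)
(-20*3)*n(T(-1), 3) = -20*3*3 = -60*3 = -180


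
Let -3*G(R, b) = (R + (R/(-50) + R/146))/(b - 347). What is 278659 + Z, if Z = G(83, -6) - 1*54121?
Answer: 433959128633/1932675 ≈ 2.2454e+5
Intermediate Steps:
G(R, b) = -1801*R/(5475*(-347 + b)) (G(R, b) = -(R + (R/(-50) + R/146))/(3*(b - 347)) = -(R + (R*(-1/50) + R*(1/146)))/(3*(-347 + b)) = -(R + (-R/50 + R/146))/(3*(-347 + b)) = -(R - 24*R/1825)/(3*(-347 + b)) = -1801*R/1825/(3*(-347 + b)) = -1801*R/(5475*(-347 + b)))
Z = -104598154192/1932675 (Z = -1801*83/(-1899825 + 5475*(-6)) - 1*54121 = -1801*83/(-1899825 - 32850) - 54121 = -1801*83/(-1932675) - 54121 = -1801*83*(-1/1932675) - 54121 = 149483/1932675 - 54121 = -104598154192/1932675 ≈ -54121.)
278659 + Z = 278659 - 104598154192/1932675 = 433959128633/1932675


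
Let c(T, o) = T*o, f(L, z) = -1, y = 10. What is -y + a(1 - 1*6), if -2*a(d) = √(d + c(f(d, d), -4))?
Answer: -10 - I/2 ≈ -10.0 - 0.5*I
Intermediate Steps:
a(d) = -√(4 + d)/2 (a(d) = -√(d - 1*(-4))/2 = -√(d + 4)/2 = -√(4 + d)/2)
-y + a(1 - 1*6) = -1*10 - √(4 + (1 - 1*6))/2 = -10 - √(4 + (1 - 6))/2 = -10 - √(4 - 5)/2 = -10 - I/2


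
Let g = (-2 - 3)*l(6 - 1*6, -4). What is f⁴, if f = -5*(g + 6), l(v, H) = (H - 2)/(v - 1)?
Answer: 207360000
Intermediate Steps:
l(v, H) = (-2 + H)/(-1 + v)
g = -30 (g = (-2 - 3)*((-2 - 4)/(-1 + (6 - 1*6))) = -5*(-6)/(-1 + (6 - 6)) = -5*(-6)/(-1 + 0) = -5*(-6)/(-1) = -(-5)*(-6) = -5*6 = -30)
f = 120 (f = -5*(-30 + 6) = -5*(-24) = 120)
f⁴ = 120⁴ = 207360000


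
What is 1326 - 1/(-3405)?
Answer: 4515031/3405 ≈ 1326.0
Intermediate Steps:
1326 - 1/(-3405) = 1326 - 1*(-1/3405) = 1326 + 1/3405 = 4515031/3405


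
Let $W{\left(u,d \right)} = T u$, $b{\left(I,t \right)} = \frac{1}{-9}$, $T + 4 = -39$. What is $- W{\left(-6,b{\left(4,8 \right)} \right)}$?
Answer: $-258$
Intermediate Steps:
$T = -43$ ($T = -4 - 39 = -43$)
$b{\left(I,t \right)} = - \frac{1}{9}$
$W{\left(u,d \right)} = - 43 u$
$- W{\left(-6,b{\left(4,8 \right)} \right)} = - \left(-43\right) \left(-6\right) = \left(-1\right) 258 = -258$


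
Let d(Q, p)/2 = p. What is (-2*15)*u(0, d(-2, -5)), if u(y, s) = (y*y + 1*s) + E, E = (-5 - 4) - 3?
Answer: 660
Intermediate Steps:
d(Q, p) = 2*p
E = -12 (E = -9 - 3 = -12)
u(y, s) = -12 + s + y² (u(y, s) = (y*y + 1*s) - 12 = (y² + s) - 12 = (s + y²) - 12 = -12 + s + y²)
(-2*15)*u(0, d(-2, -5)) = (-2*15)*(-12 + 2*(-5) + 0²) = -30*(-12 - 10 + 0) = -30*(-22) = 660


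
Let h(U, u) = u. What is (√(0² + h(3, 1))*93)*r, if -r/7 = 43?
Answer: -27993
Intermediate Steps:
r = -301 (r = -7*43 = -301)
(√(0² + h(3, 1))*93)*r = (√(0² + 1)*93)*(-301) = (√(0 + 1)*93)*(-301) = (√1*93)*(-301) = (1*93)*(-301) = 93*(-301) = -27993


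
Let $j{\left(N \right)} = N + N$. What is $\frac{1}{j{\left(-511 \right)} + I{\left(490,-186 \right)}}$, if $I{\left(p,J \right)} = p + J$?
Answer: $- \frac{1}{718} \approx -0.0013928$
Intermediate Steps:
$I{\left(p,J \right)} = J + p$
$j{\left(N \right)} = 2 N$
$\frac{1}{j{\left(-511 \right)} + I{\left(490,-186 \right)}} = \frac{1}{2 \left(-511\right) + \left(-186 + 490\right)} = \frac{1}{-1022 + 304} = \frac{1}{-718} = - \frac{1}{718}$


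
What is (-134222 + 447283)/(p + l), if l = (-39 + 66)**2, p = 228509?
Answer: 313061/229238 ≈ 1.3657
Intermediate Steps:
l = 729 (l = 27**2 = 729)
(-134222 + 447283)/(p + l) = (-134222 + 447283)/(228509 + 729) = 313061/229238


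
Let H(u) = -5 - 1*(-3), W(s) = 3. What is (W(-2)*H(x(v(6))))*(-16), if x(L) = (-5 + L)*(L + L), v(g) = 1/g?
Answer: 96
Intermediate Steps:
v(g) = 1/g
x(L) = 2*L*(-5 + L) (x(L) = (-5 + L)*(2*L) = 2*L*(-5 + L))
H(u) = -2 (H(u) = -5 + 3 = -2)
(W(-2)*H(x(v(6))))*(-16) = (3*(-2))*(-16) = -6*(-16) = 96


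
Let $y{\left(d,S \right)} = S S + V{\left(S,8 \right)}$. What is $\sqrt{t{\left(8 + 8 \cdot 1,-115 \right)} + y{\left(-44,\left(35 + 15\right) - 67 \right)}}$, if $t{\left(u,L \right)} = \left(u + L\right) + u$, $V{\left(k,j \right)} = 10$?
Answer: $6 \sqrt{6} \approx 14.697$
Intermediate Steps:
$t{\left(u,L \right)} = L + 2 u$ ($t{\left(u,L \right)} = \left(L + u\right) + u = L + 2 u$)
$y{\left(d,S \right)} = 10 + S^{2}$ ($y{\left(d,S \right)} = S S + 10 = S^{2} + 10 = 10 + S^{2}$)
$\sqrt{t{\left(8 + 8 \cdot 1,-115 \right)} + y{\left(-44,\left(35 + 15\right) - 67 \right)}} = \sqrt{\left(-115 + 2 \left(8 + 8 \cdot 1\right)\right) + \left(10 + \left(\left(35 + 15\right) - 67\right)^{2}\right)} = \sqrt{\left(-115 + 2 \left(8 + 8\right)\right) + \left(10 + \left(50 - 67\right)^{2}\right)} = \sqrt{\left(-115 + 2 \cdot 16\right) + \left(10 + \left(-17\right)^{2}\right)} = \sqrt{\left(-115 + 32\right) + \left(10 + 289\right)} = \sqrt{-83 + 299} = \sqrt{216} = 6 \sqrt{6}$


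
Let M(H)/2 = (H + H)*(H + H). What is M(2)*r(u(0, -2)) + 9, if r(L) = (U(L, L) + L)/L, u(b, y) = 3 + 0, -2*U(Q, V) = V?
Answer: 25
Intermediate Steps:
U(Q, V) = -V/2
u(b, y) = 3
M(H) = 8*H² (M(H) = 2*((H + H)*(H + H)) = 2*((2*H)*(2*H)) = 2*(4*H²) = 8*H²)
r(L) = ½ (r(L) = (-L/2 + L)/L = (L/2)/L = ½)
M(2)*r(u(0, -2)) + 9 = (8*2²)*(½) + 9 = (8*4)*(½) + 9 = 32*(½) + 9 = 16 + 9 = 25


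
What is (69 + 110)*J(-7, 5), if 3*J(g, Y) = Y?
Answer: 895/3 ≈ 298.33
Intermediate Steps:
J(g, Y) = Y/3
(69 + 110)*J(-7, 5) = (69 + 110)*((1/3)*5) = 179*(5/3) = 895/3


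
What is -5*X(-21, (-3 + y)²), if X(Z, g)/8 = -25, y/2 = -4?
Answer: 1000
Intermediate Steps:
y = -8 (y = 2*(-4) = -8)
X(Z, g) = -200 (X(Z, g) = 8*(-25) = -200)
-5*X(-21, (-3 + y)²) = -5*(-200) = 1000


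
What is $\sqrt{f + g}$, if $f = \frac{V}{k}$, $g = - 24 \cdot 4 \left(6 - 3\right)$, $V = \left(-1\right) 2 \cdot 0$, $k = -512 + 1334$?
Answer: $12 i \sqrt{2} \approx 16.971 i$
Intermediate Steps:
$k = 822$
$V = 0$ ($V = \left(-2\right) 0 = 0$)
$g = -288$ ($g = - 24 \cdot 4 \cdot 3 = \left(-24\right) 12 = -288$)
$f = 0$ ($f = \frac{0}{822} = 0 \cdot \frac{1}{822} = 0$)
$\sqrt{f + g} = \sqrt{0 - 288} = \sqrt{-288} = 12 i \sqrt{2}$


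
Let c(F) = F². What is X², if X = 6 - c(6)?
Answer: 900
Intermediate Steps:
X = -30 (X = 6 - 1*6² = 6 - 1*36 = 6 - 36 = -30)
X² = (-30)² = 900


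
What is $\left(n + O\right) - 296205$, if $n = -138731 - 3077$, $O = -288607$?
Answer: $-726620$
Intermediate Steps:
$n = -141808$
$\left(n + O\right) - 296205 = \left(-141808 - 288607\right) - 296205 = -430415 - 296205 = -726620$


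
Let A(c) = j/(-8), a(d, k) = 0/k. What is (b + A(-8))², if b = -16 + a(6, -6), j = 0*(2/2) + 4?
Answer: 1089/4 ≈ 272.25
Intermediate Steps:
a(d, k) = 0
j = 4 (j = 0*(2*(½)) + 4 = 0*1 + 4 = 0 + 4 = 4)
b = -16 (b = -16 + 0 = -16)
A(c) = -½ (A(c) = 4/(-8) = 4*(-⅛) = -½)
(b + A(-8))² = (-16 - ½)² = (-33/2)² = 1089/4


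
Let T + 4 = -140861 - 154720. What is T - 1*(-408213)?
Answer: 112628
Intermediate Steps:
T = -295585 (T = -4 + (-140861 - 154720) = -4 - 295581 = -295585)
T - 1*(-408213) = -295585 - 1*(-408213) = -295585 + 408213 = 112628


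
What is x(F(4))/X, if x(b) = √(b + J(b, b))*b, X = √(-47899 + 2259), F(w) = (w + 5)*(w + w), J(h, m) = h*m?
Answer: -216*I*√416465/5705 ≈ -24.434*I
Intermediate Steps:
F(w) = 2*w*(5 + w) (F(w) = (5 + w)*(2*w) = 2*w*(5 + w))
X = 2*I*√11410 (X = √(-45640) = 2*I*√11410 ≈ 213.64*I)
x(b) = b*√(b + b²) (x(b) = √(b + b*b)*b = √(b + b²)*b = b*√(b + b²))
x(F(4))/X = ((2*4*(5 + 4))*√((2*4*(5 + 4))*(1 + 2*4*(5 + 4))))/((2*I*√11410)) = ((2*4*9)*√((2*4*9)*(1 + 2*4*9)))*(-I*√11410/22820) = (72*√(72*(1 + 72)))*(-I*√11410/22820) = (72*√(72*73))*(-I*√11410/22820) = (72*√5256)*(-I*√11410/22820) = (72*(6*√146))*(-I*√11410/22820) = (432*√146)*(-I*√11410/22820) = -216*I*√416465/5705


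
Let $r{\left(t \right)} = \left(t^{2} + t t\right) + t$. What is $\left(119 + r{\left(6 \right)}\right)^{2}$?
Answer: $38809$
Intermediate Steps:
$r{\left(t \right)} = t + 2 t^{2}$ ($r{\left(t \right)} = \left(t^{2} + t^{2}\right) + t = 2 t^{2} + t = t + 2 t^{2}$)
$\left(119 + r{\left(6 \right)}\right)^{2} = \left(119 + 6 \left(1 + 2 \cdot 6\right)\right)^{2} = \left(119 + 6 \left(1 + 12\right)\right)^{2} = \left(119 + 6 \cdot 13\right)^{2} = \left(119 + 78\right)^{2} = 197^{2} = 38809$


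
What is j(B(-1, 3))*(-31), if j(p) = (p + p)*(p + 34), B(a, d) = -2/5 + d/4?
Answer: -149079/200 ≈ -745.39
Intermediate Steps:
B(a, d) = -⅖ + d/4 (B(a, d) = -2*⅕ + d*(¼) = -⅖ + d/4)
j(p) = 2*p*(34 + p) (j(p) = (2*p)*(34 + p) = 2*p*(34 + p))
j(B(-1, 3))*(-31) = (2*(-⅖ + (¼)*3)*(34 + (-⅖ + (¼)*3)))*(-31) = (2*(-⅖ + ¾)*(34 + (-⅖ + ¾)))*(-31) = (2*(7/20)*(34 + 7/20))*(-31) = (2*(7/20)*(687/20))*(-31) = (4809/200)*(-31) = -149079/200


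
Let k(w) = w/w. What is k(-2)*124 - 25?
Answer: 99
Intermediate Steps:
k(w) = 1
k(-2)*124 - 25 = 1*124 - 25 = 124 - 25 = 99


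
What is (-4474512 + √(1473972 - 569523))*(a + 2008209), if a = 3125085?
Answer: -22968985602528 + 5133294*√904449 ≈ -2.2964e+13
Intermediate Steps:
(-4474512 + √(1473972 - 569523))*(a + 2008209) = (-4474512 + √(1473972 - 569523))*(3125085 + 2008209) = (-4474512 + √904449)*5133294 = -22968985602528 + 5133294*√904449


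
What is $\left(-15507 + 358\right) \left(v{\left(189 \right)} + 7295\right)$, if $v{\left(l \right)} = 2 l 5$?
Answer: $-139143565$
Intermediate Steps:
$v{\left(l \right)} = 10 l$
$\left(-15507 + 358\right) \left(v{\left(189 \right)} + 7295\right) = \left(-15507 + 358\right) \left(10 \cdot 189 + 7295\right) = - 15149 \left(1890 + 7295\right) = \left(-15149\right) 9185 = -139143565$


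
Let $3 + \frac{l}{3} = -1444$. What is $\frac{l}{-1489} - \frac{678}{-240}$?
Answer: $\frac{341897}{59560} \approx 5.7404$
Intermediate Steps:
$l = -4341$ ($l = -9 + 3 \left(-1444\right) = -9 - 4332 = -4341$)
$\frac{l}{-1489} - \frac{678}{-240} = - \frac{4341}{-1489} - \frac{678}{-240} = \left(-4341\right) \left(- \frac{1}{1489}\right) - - \frac{113}{40} = \frac{4341}{1489} + \frac{113}{40} = \frac{341897}{59560}$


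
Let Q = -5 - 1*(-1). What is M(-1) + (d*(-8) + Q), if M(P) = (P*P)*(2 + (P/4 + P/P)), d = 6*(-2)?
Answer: 379/4 ≈ 94.750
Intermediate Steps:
Q = -4 (Q = -5 + 1 = -4)
d = -12
M(P) = P**2*(3 + P/4) (M(P) = P**2*(2 + (P*(1/4) + 1)) = P**2*(2 + (P/4 + 1)) = P**2*(2 + (1 + P/4)) = P**2*(3 + P/4))
M(-1) + (d*(-8) + Q) = (1/4)*(-1)**2*(12 - 1) + (-12*(-8) - 4) = (1/4)*1*11 + (96 - 4) = 11/4 + 92 = 379/4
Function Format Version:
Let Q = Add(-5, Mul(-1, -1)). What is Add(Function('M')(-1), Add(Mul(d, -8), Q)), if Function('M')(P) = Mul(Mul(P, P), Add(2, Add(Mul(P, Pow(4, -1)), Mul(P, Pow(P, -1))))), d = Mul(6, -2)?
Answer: Rational(379, 4) ≈ 94.750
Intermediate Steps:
Q = -4 (Q = Add(-5, 1) = -4)
d = -12
Function('M')(P) = Mul(Pow(P, 2), Add(3, Mul(Rational(1, 4), P))) (Function('M')(P) = Mul(Pow(P, 2), Add(2, Add(Mul(P, Rational(1, 4)), 1))) = Mul(Pow(P, 2), Add(2, Add(Mul(Rational(1, 4), P), 1))) = Mul(Pow(P, 2), Add(2, Add(1, Mul(Rational(1, 4), P)))) = Mul(Pow(P, 2), Add(3, Mul(Rational(1, 4), P))))
Add(Function('M')(-1), Add(Mul(d, -8), Q)) = Add(Mul(Rational(1, 4), Pow(-1, 2), Add(12, -1)), Add(Mul(-12, -8), -4)) = Add(Mul(Rational(1, 4), 1, 11), Add(96, -4)) = Add(Rational(11, 4), 92) = Rational(379, 4)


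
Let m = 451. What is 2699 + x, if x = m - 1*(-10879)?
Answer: 14029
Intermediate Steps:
x = 11330 (x = 451 - 1*(-10879) = 451 + 10879 = 11330)
2699 + x = 2699 + 11330 = 14029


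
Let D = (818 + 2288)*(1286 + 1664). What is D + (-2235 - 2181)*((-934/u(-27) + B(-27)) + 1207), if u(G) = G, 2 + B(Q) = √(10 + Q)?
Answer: 33197932/9 - 4416*I*√17 ≈ 3.6887e+6 - 18208.0*I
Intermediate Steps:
B(Q) = -2 + √(10 + Q)
D = 9162700 (D = 3106*2950 = 9162700)
D + (-2235 - 2181)*((-934/u(-27) + B(-27)) + 1207) = 9162700 + (-2235 - 2181)*((-934/(-27) + (-2 + √(10 - 27))) + 1207) = 9162700 - 4416*((-934*(-1/27) + (-2 + √(-17))) + 1207) = 9162700 - 4416*((934/27 + (-2 + I*√17)) + 1207) = 9162700 - 4416*((880/27 + I*√17) + 1207) = 9162700 - 4416*(33469/27 + I*√17) = 9162700 + (-49266368/9 - 4416*I*√17) = 33197932/9 - 4416*I*√17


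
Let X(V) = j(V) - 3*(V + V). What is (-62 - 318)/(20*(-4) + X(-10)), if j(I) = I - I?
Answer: 19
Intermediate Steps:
j(I) = 0
X(V) = -6*V (X(V) = 0 - 3*(V + V) = 0 - 6*V = -6*V)
(-62 - 318)/(20*(-4) + X(-10)) = (-62 - 318)/(20*(-4) - 6*(-10)) = -380/(-80 + 60) = -380/(-20) = -380*(-1/20) = 19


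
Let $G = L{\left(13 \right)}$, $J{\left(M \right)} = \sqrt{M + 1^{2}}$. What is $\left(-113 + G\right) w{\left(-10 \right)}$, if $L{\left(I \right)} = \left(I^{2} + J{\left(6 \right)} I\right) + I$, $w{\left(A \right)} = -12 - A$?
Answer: $-138 - 26 \sqrt{7} \approx -206.79$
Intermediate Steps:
$J{\left(M \right)} = \sqrt{1 + M}$ ($J{\left(M \right)} = \sqrt{M + 1} = \sqrt{1 + M}$)
$L{\left(I \right)} = I + I^{2} + I \sqrt{7}$ ($L{\left(I \right)} = \left(I^{2} + \sqrt{1 + 6} I\right) + I = \left(I^{2} + \sqrt{7} I\right) + I = \left(I^{2} + I \sqrt{7}\right) + I = I + I^{2} + I \sqrt{7}$)
$G = 182 + 13 \sqrt{7}$ ($G = 13 \left(1 + 13 + \sqrt{7}\right) = 13 \left(14 + \sqrt{7}\right) = 182 + 13 \sqrt{7} \approx 216.39$)
$\left(-113 + G\right) w{\left(-10 \right)} = \left(-113 + \left(182 + 13 \sqrt{7}\right)\right) \left(-12 - -10\right) = \left(69 + 13 \sqrt{7}\right) \left(-12 + 10\right) = \left(69 + 13 \sqrt{7}\right) \left(-2\right) = -138 - 26 \sqrt{7}$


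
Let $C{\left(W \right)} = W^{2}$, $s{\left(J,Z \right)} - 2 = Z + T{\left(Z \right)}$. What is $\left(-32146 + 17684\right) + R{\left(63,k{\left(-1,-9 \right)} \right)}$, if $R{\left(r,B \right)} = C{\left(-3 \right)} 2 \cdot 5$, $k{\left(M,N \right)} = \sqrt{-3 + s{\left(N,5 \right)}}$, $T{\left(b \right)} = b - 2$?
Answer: $-14372$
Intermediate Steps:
$T{\left(b \right)} = -2 + b$
$s{\left(J,Z \right)} = 2 Z$ ($s{\left(J,Z \right)} = 2 + \left(Z + \left(-2 + Z\right)\right) = 2 + \left(-2 + 2 Z\right) = 2 Z$)
$k{\left(M,N \right)} = \sqrt{7}$ ($k{\left(M,N \right)} = \sqrt{-3 + 2 \cdot 5} = \sqrt{-3 + 10} = \sqrt{7}$)
$R{\left(r,B \right)} = 90$ ($R{\left(r,B \right)} = \left(-3\right)^{2} \cdot 2 \cdot 5 = 9 \cdot 2 \cdot 5 = 18 \cdot 5 = 90$)
$\left(-32146 + 17684\right) + R{\left(63,k{\left(-1,-9 \right)} \right)} = \left(-32146 + 17684\right) + 90 = -14462 + 90 = -14372$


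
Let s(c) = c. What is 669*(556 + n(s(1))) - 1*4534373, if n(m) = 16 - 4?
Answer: -4154381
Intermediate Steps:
n(m) = 12
669*(556 + n(s(1))) - 1*4534373 = 669*(556 + 12) - 1*4534373 = 669*568 - 4534373 = 379992 - 4534373 = -4154381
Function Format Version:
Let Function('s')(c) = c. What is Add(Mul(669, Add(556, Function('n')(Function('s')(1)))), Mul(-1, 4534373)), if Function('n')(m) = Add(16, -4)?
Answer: -4154381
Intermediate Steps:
Function('n')(m) = 12
Add(Mul(669, Add(556, Function('n')(Function('s')(1)))), Mul(-1, 4534373)) = Add(Mul(669, Add(556, 12)), Mul(-1, 4534373)) = Add(Mul(669, 568), -4534373) = Add(379992, -4534373) = -4154381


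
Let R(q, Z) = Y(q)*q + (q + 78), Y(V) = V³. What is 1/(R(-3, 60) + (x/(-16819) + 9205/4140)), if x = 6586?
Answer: 13926132/2197987163 ≈ 0.0063359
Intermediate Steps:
R(q, Z) = 78 + q + q⁴ (R(q, Z) = q³*q + (q + 78) = q⁴ + (78 + q) = 78 + q + q⁴)
1/(R(-3, 60) + (x/(-16819) + 9205/4140)) = 1/((78 - 3 + (-3)⁴) + (6586/(-16819) + 9205/4140)) = 1/((78 - 3 + 81) + (6586*(-1/16819) + 9205*(1/4140))) = 1/(156 + (-6586/16819 + 1841/828)) = 1/(156 + 25510571/13926132) = 1/(2197987163/13926132) = 13926132/2197987163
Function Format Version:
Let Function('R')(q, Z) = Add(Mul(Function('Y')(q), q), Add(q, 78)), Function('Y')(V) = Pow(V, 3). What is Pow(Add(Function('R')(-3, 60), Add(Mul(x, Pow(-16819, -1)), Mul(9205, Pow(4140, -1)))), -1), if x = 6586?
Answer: Rational(13926132, 2197987163) ≈ 0.0063359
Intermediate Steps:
Function('R')(q, Z) = Add(78, q, Pow(q, 4)) (Function('R')(q, Z) = Add(Mul(Pow(q, 3), q), Add(q, 78)) = Add(Pow(q, 4), Add(78, q)) = Add(78, q, Pow(q, 4)))
Pow(Add(Function('R')(-3, 60), Add(Mul(x, Pow(-16819, -1)), Mul(9205, Pow(4140, -1)))), -1) = Pow(Add(Add(78, -3, Pow(-3, 4)), Add(Mul(6586, Pow(-16819, -1)), Mul(9205, Pow(4140, -1)))), -1) = Pow(Add(Add(78, -3, 81), Add(Mul(6586, Rational(-1, 16819)), Mul(9205, Rational(1, 4140)))), -1) = Pow(Add(156, Add(Rational(-6586, 16819), Rational(1841, 828))), -1) = Pow(Add(156, Rational(25510571, 13926132)), -1) = Pow(Rational(2197987163, 13926132), -1) = Rational(13926132, 2197987163)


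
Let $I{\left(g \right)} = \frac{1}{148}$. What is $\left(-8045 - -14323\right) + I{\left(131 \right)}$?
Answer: $\frac{929145}{148} \approx 6278.0$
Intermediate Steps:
$I{\left(g \right)} = \frac{1}{148}$
$\left(-8045 - -14323\right) + I{\left(131 \right)} = \left(-8045 - -14323\right) + \frac{1}{148} = \left(-8045 + 14323\right) + \frac{1}{148} = 6278 + \frac{1}{148} = \frac{929145}{148}$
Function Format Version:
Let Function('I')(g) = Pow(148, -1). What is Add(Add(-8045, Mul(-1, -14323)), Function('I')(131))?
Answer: Rational(929145, 148) ≈ 6278.0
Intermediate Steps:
Function('I')(g) = Rational(1, 148)
Add(Add(-8045, Mul(-1, -14323)), Function('I')(131)) = Add(Add(-8045, Mul(-1, -14323)), Rational(1, 148)) = Add(Add(-8045, 14323), Rational(1, 148)) = Add(6278, Rational(1, 148)) = Rational(929145, 148)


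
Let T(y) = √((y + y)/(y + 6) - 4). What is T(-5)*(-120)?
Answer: -120*I*√14 ≈ -449.0*I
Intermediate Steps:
T(y) = √(-4 + 2*y/(6 + y)) (T(y) = √((2*y)/(6 + y) - 4) = √(2*y/(6 + y) - 4) = √(-4 + 2*y/(6 + y)))
T(-5)*(-120) = (√2*√((-12 - 1*(-5))/(6 - 5)))*(-120) = (√2*√((-12 + 5)/1))*(-120) = (√2*√(1*(-7)))*(-120) = (√2*√(-7))*(-120) = (√2*(I*√7))*(-120) = (I*√14)*(-120) = -120*I*√14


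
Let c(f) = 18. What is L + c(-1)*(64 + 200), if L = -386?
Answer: 4366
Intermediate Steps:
L + c(-1)*(64 + 200) = -386 + 18*(64 + 200) = -386 + 18*264 = -386 + 4752 = 4366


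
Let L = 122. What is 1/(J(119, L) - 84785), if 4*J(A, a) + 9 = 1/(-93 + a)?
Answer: -29/2458830 ≈ -1.1794e-5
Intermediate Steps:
J(A, a) = -9/4 + 1/(4*(-93 + a))
1/(J(119, L) - 84785) = 1/((838 - 9*122)/(4*(-93 + 122)) - 84785) = 1/((¼)*(838 - 1098)/29 - 84785) = 1/((¼)*(1/29)*(-260) - 84785) = 1/(-65/29 - 84785) = 1/(-2458830/29) = -29/2458830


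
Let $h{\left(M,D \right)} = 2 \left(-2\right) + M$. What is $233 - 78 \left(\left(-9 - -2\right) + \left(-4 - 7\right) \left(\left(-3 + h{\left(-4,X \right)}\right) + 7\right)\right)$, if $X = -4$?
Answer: $-2653$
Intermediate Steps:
$h{\left(M,D \right)} = -4 + M$
$233 - 78 \left(\left(-9 - -2\right) + \left(-4 - 7\right) \left(\left(-3 + h{\left(-4,X \right)}\right) + 7\right)\right) = 233 - 78 \left(\left(-9 - -2\right) + \left(-4 - 7\right) \left(\left(-3 - 8\right) + 7\right)\right) = 233 - 78 \left(\left(-9 + 2\right) - 11 \left(\left(-3 - 8\right) + 7\right)\right) = 233 - 78 \left(-7 - 11 \left(-11 + 7\right)\right) = 233 - 78 \left(-7 - -44\right) = 233 - 78 \left(-7 + 44\right) = 233 - 2886 = -2653$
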